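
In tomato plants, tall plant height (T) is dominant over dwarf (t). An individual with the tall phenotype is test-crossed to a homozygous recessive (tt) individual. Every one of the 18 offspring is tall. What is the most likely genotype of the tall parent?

Test cross: ? × tt
All offspring are tall.
If the unknown parent were heterozygous (Tt), about half of 18 offspring would be dwarf; none are. The unknown parent is most likely homozygous dominant (TT).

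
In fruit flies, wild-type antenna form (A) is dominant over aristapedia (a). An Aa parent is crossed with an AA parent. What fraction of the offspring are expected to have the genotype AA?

Punnett square for Aa × AA:
Offspring genotypes: 2 AA, 2 Aa
Total offspring: 4
Count with target: 2
Probability: 2/4 = 1/2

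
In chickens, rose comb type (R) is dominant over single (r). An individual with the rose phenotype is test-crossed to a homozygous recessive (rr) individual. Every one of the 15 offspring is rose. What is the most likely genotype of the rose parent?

Test cross: ? × rr
All offspring are rose.
If the unknown parent were heterozygous (Rr), about half of 15 offspring would be single; none are. The unknown parent is most likely homozygous dominant (RR).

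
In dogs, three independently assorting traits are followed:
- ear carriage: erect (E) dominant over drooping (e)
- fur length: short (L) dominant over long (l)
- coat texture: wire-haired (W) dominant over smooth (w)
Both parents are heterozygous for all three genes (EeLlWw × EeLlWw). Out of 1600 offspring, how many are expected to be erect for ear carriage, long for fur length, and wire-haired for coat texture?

Trihybrid cross: EeLlWw × EeLlWw
Each trait segregates independently with a 3:1 phenotypic ratio, so each gene contributes 3/4 (dominant) or 1/4 (recessive).
Target: erect (ear carriage), long (fur length), wire-haired (coat texture)
Probability = product of independent per-trait probabilities
= 3/4 × 1/4 × 3/4 = 9/64
Expected count = 9/64 × 1600 = 225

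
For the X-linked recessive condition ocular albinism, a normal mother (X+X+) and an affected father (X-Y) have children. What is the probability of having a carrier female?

Cross: X+X+ × X-Y
Offspring: 2 X+X-, 2 X+Y
Probability of a carrier female: 2/4 = 1/2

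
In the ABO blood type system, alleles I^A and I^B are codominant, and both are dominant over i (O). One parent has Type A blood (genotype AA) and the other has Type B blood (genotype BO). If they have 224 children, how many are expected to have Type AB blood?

Cross: AA × BO
Possible offspring genotypes: 2 AB, 2 AO
Blood type counts: 2 Type AB, 2 Type A
Probability of Type AB: 2/4 = 1/2
Expected count = 1/2 × 224 = 112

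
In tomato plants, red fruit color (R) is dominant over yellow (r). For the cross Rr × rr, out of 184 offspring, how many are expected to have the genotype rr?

Punnett square for Rr × rr:
Offspring genotypes: 2 Rr, 2 rr
Total offspring: 4
Count with target: 2
Probability: 2/4 = 1/2
Expected count = 1/2 × 184 = 92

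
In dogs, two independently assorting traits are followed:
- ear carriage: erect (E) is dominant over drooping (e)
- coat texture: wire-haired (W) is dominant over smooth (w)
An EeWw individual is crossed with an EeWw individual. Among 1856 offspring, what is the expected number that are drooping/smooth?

Dihybrid cross EeWw × EeWw — consider each gene separately:
ear carriage: Ee × Ee → 1 EE, 2 Ee, 1 ee → 3 E_ : 1 ee (out of 4)
coat texture: Ww × Ww → 1 WW, 2 Ww, 1 ww → 3 W_ : 1 ww (out of 4)
Combine (counts out of 4 × 4 = 16): erect/wire-haired (E_W_) = 3×3 = 9; erect/smooth (E_ww) = 3×1 = 3; drooping/wire-haired (eeW_) = 1×3 = 3; drooping/smooth (eeww) = 1×1 = 1
Phenotype counts (out of 16): 9 erect/wire-haired, 3 erect/smooth, 3 drooping/wire-haired, 1 drooping/smooth
drooping/smooth: 1 out of 16 → fraction 1/16
Expected count = 1/16 × 1856 = 116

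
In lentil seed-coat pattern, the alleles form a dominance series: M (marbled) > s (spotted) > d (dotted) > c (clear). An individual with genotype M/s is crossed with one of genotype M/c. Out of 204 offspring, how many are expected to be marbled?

Cross: M/s × M/c
Allele dominance: M > s > d > c
Offspring genotypes: 1 M/M, 1 M/c, 1 M/s, 1 s/c
Phenotype counts: 3 marbled, 1 spotted
marbled: 3 out of 4 → fraction 3/4
Expected count = 3/4 × 204 = 153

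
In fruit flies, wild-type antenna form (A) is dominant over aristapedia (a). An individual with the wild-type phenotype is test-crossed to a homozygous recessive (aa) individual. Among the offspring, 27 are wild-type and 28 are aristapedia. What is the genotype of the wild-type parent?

Test cross: ? × aa
Offspring: 27 wild-type, 28 aristapedia — approximately 1:1.
A 1:1 ratio in a test cross indicates the unknown parent is heterozygous (Aa).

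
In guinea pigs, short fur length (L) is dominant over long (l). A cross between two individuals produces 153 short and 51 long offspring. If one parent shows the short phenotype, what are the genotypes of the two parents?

Observed offspring: 153 short, 51 long
The observed ratio simplifies to 3:1. Long (ll) offspring appear, so each parent must contribute one l allele. The parent stated to show short carries L, so it is Ll. The other parent is then either Ll or ll: Ll × ll would give a 1:1 split, whereas Ll × Ll gives 3:1 — matching the data. So both parents are heterozygous (Ll × Ll).
Parent genotypes: Ll × Ll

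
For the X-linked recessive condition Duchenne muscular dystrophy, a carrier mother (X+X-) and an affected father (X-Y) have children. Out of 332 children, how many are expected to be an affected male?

Cross: X+X- × X-Y
Offspring: 1 X+X-, 1 X+Y, 1 X-X-, 1 X-Y
Probability of an affected male: 1/4
Expected count = 1/4 × 332 = 83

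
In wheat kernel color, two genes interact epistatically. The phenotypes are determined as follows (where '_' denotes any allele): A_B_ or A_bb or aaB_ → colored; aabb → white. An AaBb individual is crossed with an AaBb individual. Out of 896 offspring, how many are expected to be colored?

Cross: AaBb × AaBb — consider each gene separately:
A gene: Aa × Aa → 1 AA, 2 Aa, 1 aa → 3 A_ : 1 aa (out of 4)
B gene: Bb × Bb → 1 BB, 2 Bb, 1 bb → 3 B_ : 1 bb (out of 4)
Genotype classes (out of 4 × 4 = 16): A_B_ = 3×3 = 9; A_bb = 3×1 = 3; aaB_ = 1×3 = 3; aabb = 1×1 = 1
Apply the phenotype rules: A_B_ (9) + A_bb (3) + aaB_ (3) → colored; aabb (1) → white
Phenotype counts (out of 16): 15 colored, 1 white
colored: 15 out of 16 → fraction 15/16
Expected count = 15/16 × 896 = 840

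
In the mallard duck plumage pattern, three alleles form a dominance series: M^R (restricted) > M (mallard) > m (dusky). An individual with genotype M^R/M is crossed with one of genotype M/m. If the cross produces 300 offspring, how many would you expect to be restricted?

Cross: M^R/M × M/m
Allele dominance: M^R > M > m
Offspring genotypes: 1 M^R/M, 1 M^R/m, 1 M/M, 1 M/m
Phenotype counts: 2 restricted, 2 mallard
restricted: 2 out of 4 → fraction 1/2
Expected count = 1/2 × 300 = 150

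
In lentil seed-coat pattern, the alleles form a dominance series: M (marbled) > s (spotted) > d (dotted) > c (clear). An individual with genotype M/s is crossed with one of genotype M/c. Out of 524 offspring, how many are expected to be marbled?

Cross: M/s × M/c
Allele dominance: M > s > d > c
Offspring genotypes: 1 M/M, 1 M/c, 1 M/s, 1 s/c
Phenotype counts: 3 marbled, 1 spotted
marbled: 3 out of 4 → fraction 3/4
Expected count = 3/4 × 524 = 393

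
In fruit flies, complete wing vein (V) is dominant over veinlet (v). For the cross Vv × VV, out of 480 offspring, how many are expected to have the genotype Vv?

Punnett square for Vv × VV:
Offspring genotypes: 2 VV, 2 Vv
Total offspring: 4
Count with target: 2
Probability: 2/4 = 1/2
Expected count = 1/2 × 480 = 240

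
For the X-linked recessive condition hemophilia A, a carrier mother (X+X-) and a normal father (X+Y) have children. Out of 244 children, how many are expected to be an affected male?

Cross: X+X- × X+Y
Offspring: 1 X+X+, 1 X+Y, 1 X+X-, 1 X-Y
Probability of an affected male: 1/4
Expected count = 1/4 × 244 = 61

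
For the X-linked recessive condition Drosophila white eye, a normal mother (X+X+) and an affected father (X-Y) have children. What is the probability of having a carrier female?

Cross: X+X+ × X-Y
Offspring: 2 X+X-, 2 X+Y
Probability of a carrier female: 2/4 = 1/2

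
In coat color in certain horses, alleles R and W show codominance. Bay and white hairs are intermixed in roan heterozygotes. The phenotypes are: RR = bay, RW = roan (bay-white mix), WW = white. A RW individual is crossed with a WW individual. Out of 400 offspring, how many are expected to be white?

Punnett square for RW × WW:
Offspring genotypes: 2 RW, 2 WW
Phenotype counts: 2 roan (bay-white mix), 2 white
white: 2 out of 4 → fraction 1/2
Expected count = 1/2 × 400 = 200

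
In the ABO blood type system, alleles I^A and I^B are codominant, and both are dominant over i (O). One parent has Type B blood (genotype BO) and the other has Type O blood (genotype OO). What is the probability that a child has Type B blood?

Cross: BO × OO
Possible offspring genotypes: 2 BO, 2 OO
Blood type counts: 2 Type B, 2 Type O
Probability of Type B: 2/4 = 1/2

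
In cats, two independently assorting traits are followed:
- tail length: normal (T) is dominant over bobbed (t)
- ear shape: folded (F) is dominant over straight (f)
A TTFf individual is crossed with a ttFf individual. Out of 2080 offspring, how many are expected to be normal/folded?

Dihybrid cross TTFf × ttFf — consider each gene separately:
tail length: TT × tt → 4 Tt → 4 T_ (out of 4)
ear shape: Ff × Ff → 1 FF, 2 Ff, 1 ff → 3 F_ : 1 ff (out of 4)
Combine (counts out of 4 × 4 = 16): normal/folded (T_F_) = 4×3 = 12; normal/straight (T_ff) = 4×1 = 4
Phenotype counts (out of 16): 12 normal/folded, 4 normal/straight
normal/folded: 12 out of 16 → fraction 3/4
Expected count = 3/4 × 2080 = 1560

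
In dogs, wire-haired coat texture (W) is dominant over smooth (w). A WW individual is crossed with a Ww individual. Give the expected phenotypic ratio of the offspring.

Punnett square for WW × Ww:
Offspring genotypes: 2 WW, 2 Ww
wire-haired: 4, smooth: 0
Ratio: all wire-haired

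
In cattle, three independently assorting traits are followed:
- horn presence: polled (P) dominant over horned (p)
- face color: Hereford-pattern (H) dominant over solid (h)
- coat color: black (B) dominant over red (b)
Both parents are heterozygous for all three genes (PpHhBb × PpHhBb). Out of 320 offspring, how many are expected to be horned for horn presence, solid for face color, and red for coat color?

Trihybrid cross: PpHhBb × PpHhBb
Each trait segregates independently with a 3:1 phenotypic ratio, so each gene contributes 3/4 (dominant) or 1/4 (recessive).
Target: horned (horn presence), solid (face color), red (coat color)
Probability = product of independent per-trait probabilities
= 1/4 × 1/4 × 1/4 = 1/64
Expected count = 1/64 × 320 = 5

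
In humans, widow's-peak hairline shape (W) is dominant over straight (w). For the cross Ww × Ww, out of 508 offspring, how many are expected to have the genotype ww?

Punnett square for Ww × Ww:
Offspring genotypes: 1 WW, 2 Ww, 1 ww
Total offspring: 4
Count with target: 1
Probability: 1/4
Expected count = 1/4 × 508 = 127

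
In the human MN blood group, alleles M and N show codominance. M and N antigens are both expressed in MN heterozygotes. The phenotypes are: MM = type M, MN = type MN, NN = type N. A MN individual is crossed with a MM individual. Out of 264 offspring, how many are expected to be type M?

Punnett square for MN × MM:
Offspring genotypes: 2 MM, 2 MN
Phenotype counts: 2 type M, 2 type MN
type M: 2 out of 4 → fraction 1/2
Expected count = 1/2 × 264 = 132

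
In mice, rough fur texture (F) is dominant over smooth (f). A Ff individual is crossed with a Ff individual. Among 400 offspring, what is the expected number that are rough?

Punnett square for Ff × Ff:
Offspring genotypes: 1 FF, 2 Ff, 1 ff
rough: 3, smooth: 1
rough: 3 out of 4 → fraction 3/4
Expected count = 3/4 × 400 = 300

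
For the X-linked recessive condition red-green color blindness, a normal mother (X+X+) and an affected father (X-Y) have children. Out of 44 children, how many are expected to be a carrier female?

Cross: X+X+ × X-Y
Offspring: 2 X+X-, 2 X+Y
Probability of a carrier female: 2/4 = 1/2
Expected count = 1/2 × 44 = 22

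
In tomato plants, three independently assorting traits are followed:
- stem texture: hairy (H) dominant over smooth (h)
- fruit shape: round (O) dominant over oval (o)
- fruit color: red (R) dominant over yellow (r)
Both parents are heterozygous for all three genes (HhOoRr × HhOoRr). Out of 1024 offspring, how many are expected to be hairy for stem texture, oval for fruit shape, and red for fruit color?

Trihybrid cross: HhOoRr × HhOoRr
Each trait segregates independently with a 3:1 phenotypic ratio, so each gene contributes 3/4 (dominant) or 1/4 (recessive).
Target: hairy (stem texture), oval (fruit shape), red (fruit color)
Probability = product of independent per-trait probabilities
= 3/4 × 1/4 × 3/4 = 9/64
Expected count = 9/64 × 1024 = 144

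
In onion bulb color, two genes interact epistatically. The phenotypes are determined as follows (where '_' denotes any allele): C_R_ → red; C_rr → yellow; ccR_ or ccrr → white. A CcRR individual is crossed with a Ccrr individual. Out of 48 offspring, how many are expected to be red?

Cross: CcRR × Ccrr — consider each gene separately:
C gene: Cc × Cc → 1 CC, 2 Cc, 1 cc → 3 C_ : 1 cc (out of 4)
R gene: RR × rr → 4 Rr → 4 R_ (out of 4)
Genotype classes (out of 4 × 4 = 16): C_R_ = 3×4 = 12; ccR_ = 1×4 = 4
Apply the phenotype rules: C_R_ (12) → red; ccR_ (4) → white
Phenotype counts (out of 16): 12 red, 4 white
red: 12 out of 16 → fraction 3/4
Expected count = 3/4 × 48 = 36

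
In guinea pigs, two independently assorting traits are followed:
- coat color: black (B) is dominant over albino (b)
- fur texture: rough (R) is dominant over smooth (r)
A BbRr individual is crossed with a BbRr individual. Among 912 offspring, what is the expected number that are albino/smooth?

Dihybrid cross BbRr × BbRr — consider each gene separately:
coat color: Bb × Bb → 1 BB, 2 Bb, 1 bb → 3 B_ : 1 bb (out of 4)
fur texture: Rr × Rr → 1 RR, 2 Rr, 1 rr → 3 R_ : 1 rr (out of 4)
Combine (counts out of 4 × 4 = 16): black/rough (B_R_) = 3×3 = 9; black/smooth (B_rr) = 3×1 = 3; albino/rough (bbR_) = 1×3 = 3; albino/smooth (bbrr) = 1×1 = 1
Phenotype counts (out of 16): 9 black/rough, 3 black/smooth, 3 albino/rough, 1 albino/smooth
albino/smooth: 1 out of 16 → fraction 1/16
Expected count = 1/16 × 912 = 57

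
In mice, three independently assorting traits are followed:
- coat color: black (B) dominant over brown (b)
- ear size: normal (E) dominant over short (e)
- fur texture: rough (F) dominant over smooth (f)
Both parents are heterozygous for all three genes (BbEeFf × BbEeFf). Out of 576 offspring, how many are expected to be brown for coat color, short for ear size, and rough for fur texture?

Trihybrid cross: BbEeFf × BbEeFf
Each trait segregates independently with a 3:1 phenotypic ratio, so each gene contributes 3/4 (dominant) or 1/4 (recessive).
Target: brown (coat color), short (ear size), rough (fur texture)
Probability = product of independent per-trait probabilities
= 1/4 × 1/4 × 3/4 = 3/64
Expected count = 3/64 × 576 = 27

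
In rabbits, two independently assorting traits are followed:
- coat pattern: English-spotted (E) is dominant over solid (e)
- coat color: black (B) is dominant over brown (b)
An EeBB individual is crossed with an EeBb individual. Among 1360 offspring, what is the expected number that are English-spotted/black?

Dihybrid cross EeBB × EeBb — consider each gene separately:
coat pattern: Ee × Ee → 1 EE, 2 Ee, 1 ee → 3 E_ : 1 ee (out of 4)
coat color: BB × Bb → 2 BB, 2 Bb → 4 B_ (out of 4)
Combine (counts out of 4 × 4 = 16): English-spotted/black (E_B_) = 3×4 = 12; solid/black (eeB_) = 1×4 = 4
Phenotype counts (out of 16): 12 English-spotted/black, 4 solid/black
English-spotted/black: 12 out of 16 → fraction 3/4
Expected count = 3/4 × 1360 = 1020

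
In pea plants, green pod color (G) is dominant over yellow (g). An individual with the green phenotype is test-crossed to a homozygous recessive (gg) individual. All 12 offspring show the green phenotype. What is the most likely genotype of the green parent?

Test cross: ? × gg
All offspring are green.
If the unknown parent were heterozygous (Gg), about half of 12 offspring would be yellow; none are. The unknown parent is most likely homozygous dominant (GG).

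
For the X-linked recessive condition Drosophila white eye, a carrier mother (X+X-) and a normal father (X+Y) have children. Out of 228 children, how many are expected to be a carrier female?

Cross: X+X- × X+Y
Offspring: 1 X+X+, 1 X+Y, 1 X+X-, 1 X-Y
Probability of a carrier female: 1/4
Expected count = 1/4 × 228 = 57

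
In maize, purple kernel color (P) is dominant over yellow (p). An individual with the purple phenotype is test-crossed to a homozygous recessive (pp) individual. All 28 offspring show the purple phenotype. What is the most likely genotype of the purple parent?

Test cross: ? × pp
All offspring are purple.
If the unknown parent were heterozygous (Pp), about half of 28 offspring would be yellow; none are. The unknown parent is most likely homozygous dominant (PP).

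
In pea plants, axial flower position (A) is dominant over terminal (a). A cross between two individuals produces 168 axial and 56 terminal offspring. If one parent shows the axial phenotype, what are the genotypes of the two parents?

Observed offspring: 168 axial, 56 terminal
The observed ratio simplifies to 3:1. Terminal (aa) offspring appear, so each parent must contribute one a allele. The parent stated to show axial carries A, so it is Aa. The other parent is then either Aa or aa: Aa × aa would give a 1:1 split, whereas Aa × Aa gives 3:1 — matching the data. So both parents are heterozygous (Aa × Aa).
Parent genotypes: Aa × Aa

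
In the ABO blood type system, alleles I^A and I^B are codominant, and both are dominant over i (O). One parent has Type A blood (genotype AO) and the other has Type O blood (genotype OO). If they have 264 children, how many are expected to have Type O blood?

Cross: AO × OO
Possible offspring genotypes: 2 AO, 2 OO
Blood type counts: 2 Type A, 2 Type O
Probability of Type O: 2/4 = 1/2
Expected count = 1/2 × 264 = 132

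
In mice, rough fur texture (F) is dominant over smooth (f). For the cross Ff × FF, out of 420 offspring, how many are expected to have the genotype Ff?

Punnett square for Ff × FF:
Offspring genotypes: 2 FF, 2 Ff
Total offspring: 4
Count with target: 2
Probability: 2/4 = 1/2
Expected count = 1/2 × 420 = 210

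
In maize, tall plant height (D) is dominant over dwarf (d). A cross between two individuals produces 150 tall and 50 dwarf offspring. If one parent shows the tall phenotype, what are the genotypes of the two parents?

Observed offspring: 150 tall, 50 dwarf
The observed ratio simplifies to 3:1. Dwarf (dd) offspring appear, so each parent must contribute one d allele. The parent stated to show tall carries D, so it is Dd. The other parent is then either Dd or dd: Dd × dd would give a 1:1 split, whereas Dd × Dd gives 3:1 — matching the data. So both parents are heterozygous (Dd × Dd).
Parent genotypes: Dd × Dd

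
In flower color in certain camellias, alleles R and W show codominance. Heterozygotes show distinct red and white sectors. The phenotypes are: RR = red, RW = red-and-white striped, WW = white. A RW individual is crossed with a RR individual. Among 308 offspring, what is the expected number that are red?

Punnett square for RW × RR:
Offspring genotypes: 2 RR, 2 RW
Phenotype counts: 2 red, 2 red-and-white striped
red: 2 out of 4 → fraction 1/2
Expected count = 1/2 × 308 = 154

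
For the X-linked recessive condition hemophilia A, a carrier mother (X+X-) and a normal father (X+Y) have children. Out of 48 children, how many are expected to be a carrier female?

Cross: X+X- × X+Y
Offspring: 1 X+X+, 1 X+Y, 1 X+X-, 1 X-Y
Probability of a carrier female: 1/4
Expected count = 1/4 × 48 = 12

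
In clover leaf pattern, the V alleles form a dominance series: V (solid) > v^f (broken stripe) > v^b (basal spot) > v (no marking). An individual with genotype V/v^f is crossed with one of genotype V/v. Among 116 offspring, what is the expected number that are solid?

Cross: V/v^f × V/v
Allele dominance: V > v^f > v^b > v
Offspring genotypes: 1 V/V, 1 V/v, 1 V/v^f, 1 v^f/v
Phenotype counts: 3 solid, 1 broken stripe
solid: 3 out of 4 → fraction 3/4
Expected count = 3/4 × 116 = 87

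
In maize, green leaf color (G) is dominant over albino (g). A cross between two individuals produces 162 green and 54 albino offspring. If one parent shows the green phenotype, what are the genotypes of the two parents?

Observed offspring: 162 green, 54 albino
The observed ratio simplifies to 3:1. Albino (gg) offspring appear, so each parent must contribute one g allele. The parent stated to show green carries G, so it is Gg. The other parent is then either Gg or gg: Gg × gg would give a 1:1 split, whereas Gg × Gg gives 3:1 — matching the data. So both parents are heterozygous (Gg × Gg).
Parent genotypes: Gg × Gg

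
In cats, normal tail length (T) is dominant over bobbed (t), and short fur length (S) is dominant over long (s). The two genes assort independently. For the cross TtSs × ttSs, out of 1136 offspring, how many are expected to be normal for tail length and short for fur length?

Dihybrid cross TtSs × ttSs — consider each gene separately:
tail length: Tt × tt → 2 Tt, 2 tt → 2 T_ : 2 tt (out of 4)
fur length: Ss × Ss → 1 SS, 2 Ss, 1 ss → 3 S_ : 1 ss (out of 4)
Looking for: normal (T_) and short (S_)
P(normal) = 2/4, P(short) = 3/4
P(both) = 2/4 × 3/4 = 6/16 = 3/8
Expected count = 3/8 × 1136 = 426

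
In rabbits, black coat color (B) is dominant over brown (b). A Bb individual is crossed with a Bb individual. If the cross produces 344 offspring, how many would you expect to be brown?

Punnett square for Bb × Bb:
Offspring genotypes: 1 BB, 2 Bb, 1 bb
black: 3, brown: 1
brown: 1 out of 4 → fraction 1/4
Expected count = 1/4 × 344 = 86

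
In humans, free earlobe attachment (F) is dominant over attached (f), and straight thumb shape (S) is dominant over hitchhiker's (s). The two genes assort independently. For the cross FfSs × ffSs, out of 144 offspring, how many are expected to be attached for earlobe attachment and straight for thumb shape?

Dihybrid cross FfSs × ffSs — consider each gene separately:
earlobe attachment: Ff × ff → 2 Ff, 2 ff → 2 F_ : 2 ff (out of 4)
thumb shape: Ss × Ss → 1 SS, 2 Ss, 1 ss → 3 S_ : 1 ss (out of 4)
Looking for: attached (ff) and straight (S_)
P(attached) = 2/4, P(straight) = 3/4
P(both) = 2/4 × 3/4 = 6/16 = 3/8
Expected count = 3/8 × 144 = 54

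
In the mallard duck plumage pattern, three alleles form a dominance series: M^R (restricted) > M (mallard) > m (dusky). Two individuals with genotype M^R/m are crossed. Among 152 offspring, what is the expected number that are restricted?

Cross: M^R/m × M^R/m
Allele dominance: M^R > M > m
Offspring genotypes: 1 M^R/M^R, 2 M^R/m, 1 m/m
Phenotype counts: 3 restricted, 1 dusky
restricted: 3 out of 4 → fraction 3/4
Expected count = 3/4 × 152 = 114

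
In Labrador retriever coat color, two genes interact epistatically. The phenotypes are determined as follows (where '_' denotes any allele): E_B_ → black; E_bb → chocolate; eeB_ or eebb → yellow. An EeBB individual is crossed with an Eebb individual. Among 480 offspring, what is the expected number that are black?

Cross: EeBB × Eebb — consider each gene separately:
E gene: Ee × Ee → 1 EE, 2 Ee, 1 ee → 3 E_ : 1 ee (out of 4)
B gene: BB × bb → 4 Bb → 4 B_ (out of 4)
Genotype classes (out of 4 × 4 = 16): E_B_ = 3×4 = 12; eeB_ = 1×4 = 4
Apply the phenotype rules: E_B_ (12) → black; eeB_ (4) → yellow
Phenotype counts (out of 16): 12 black, 4 yellow
black: 12 out of 16 → fraction 3/4
Expected count = 3/4 × 480 = 360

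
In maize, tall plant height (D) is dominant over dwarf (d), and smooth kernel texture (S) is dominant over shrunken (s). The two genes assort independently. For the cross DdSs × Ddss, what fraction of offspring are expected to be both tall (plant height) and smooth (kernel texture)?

Dihybrid cross DdSs × Ddss — consider each gene separately:
plant height: Dd × Dd → 1 DD, 2 Dd, 1 dd → 3 D_ : 1 dd (out of 4)
kernel texture: Ss × ss → 2 Ss, 2 ss → 2 S_ : 2 ss (out of 4)
Looking for: tall (D_) and smooth (S_)
P(tall) = 3/4, P(smooth) = 2/4
P(both) = 3/4 × 2/4 = 6/16 = 3/8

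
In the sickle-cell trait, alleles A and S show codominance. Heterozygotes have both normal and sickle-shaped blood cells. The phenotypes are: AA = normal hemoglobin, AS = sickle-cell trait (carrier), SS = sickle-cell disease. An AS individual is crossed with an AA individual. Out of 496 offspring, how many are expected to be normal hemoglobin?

Punnett square for AS × AA:
Offspring genotypes: 2 AA, 2 AS
Phenotype counts: 2 normal hemoglobin, 2 sickle-cell trait (carrier)
normal hemoglobin: 2 out of 4 → fraction 1/2
Expected count = 1/2 × 496 = 248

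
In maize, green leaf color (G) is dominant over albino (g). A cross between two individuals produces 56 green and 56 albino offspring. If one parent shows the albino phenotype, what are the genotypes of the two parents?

Observed offspring: 56 green, 56 albino
The observed ratio simplifies to 1:1. One parent shows albino, so its genotype must be gg. A 1:1 offspring split requires the other parent to be heterozygous (Gg).
Parent genotypes: gg × Gg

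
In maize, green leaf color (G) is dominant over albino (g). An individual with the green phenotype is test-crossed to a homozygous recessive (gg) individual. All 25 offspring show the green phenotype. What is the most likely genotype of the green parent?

Test cross: ? × gg
All offspring are green.
If the unknown parent were heterozygous (Gg), about half of 25 offspring would be albino; none are. The unknown parent is most likely homozygous dominant (GG).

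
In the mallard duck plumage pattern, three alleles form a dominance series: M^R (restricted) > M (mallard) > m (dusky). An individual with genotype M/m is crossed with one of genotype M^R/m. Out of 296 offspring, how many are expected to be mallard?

Cross: M/m × M^R/m
Allele dominance: M^R > M > m
Offspring genotypes: 1 M^R/M, 1 M/m, 1 M^R/m, 1 m/m
Phenotype counts: 2 restricted, 1 mallard, 1 dusky
mallard: 1 out of 4 → fraction 1/4
Expected count = 1/4 × 296 = 74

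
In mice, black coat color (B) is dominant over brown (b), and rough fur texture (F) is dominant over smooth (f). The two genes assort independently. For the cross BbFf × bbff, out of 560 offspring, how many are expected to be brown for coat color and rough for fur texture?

Dihybrid cross BbFf × bbff — consider each gene separately:
coat color: Bb × bb → 2 Bb, 2 bb → 2 B_ : 2 bb (out of 4)
fur texture: Ff × ff → 2 Ff, 2 ff → 2 F_ : 2 ff (out of 4)
Looking for: brown (bb) and rough (F_)
P(brown) = 2/4, P(rough) = 2/4
P(both) = 2/4 × 2/4 = 4/16 = 1/4
Expected count = 1/4 × 560 = 140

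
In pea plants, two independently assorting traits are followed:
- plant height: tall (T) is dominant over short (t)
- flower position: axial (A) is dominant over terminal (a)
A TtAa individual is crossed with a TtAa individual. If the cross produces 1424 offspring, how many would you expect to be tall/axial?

Dihybrid cross TtAa × TtAa — consider each gene separately:
plant height: Tt × Tt → 1 TT, 2 Tt, 1 tt → 3 T_ : 1 tt (out of 4)
flower position: Aa × Aa → 1 AA, 2 Aa, 1 aa → 3 A_ : 1 aa (out of 4)
Combine (counts out of 4 × 4 = 16): tall/axial (T_A_) = 3×3 = 9; tall/terminal (T_aa) = 3×1 = 3; short/axial (ttA_) = 1×3 = 3; short/terminal (ttaa) = 1×1 = 1
Phenotype counts (out of 16): 9 tall/axial, 3 tall/terminal, 3 short/axial, 1 short/terminal
tall/axial: 9 out of 16 → fraction 9/16
Expected count = 9/16 × 1424 = 801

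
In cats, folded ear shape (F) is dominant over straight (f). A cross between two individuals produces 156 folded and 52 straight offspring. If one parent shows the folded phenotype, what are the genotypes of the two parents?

Observed offspring: 156 folded, 52 straight
The observed ratio simplifies to 3:1. Straight (ff) offspring appear, so each parent must contribute one f allele. The parent stated to show folded carries F, so it is Ff. The other parent is then either Ff or ff: Ff × ff would give a 1:1 split, whereas Ff × Ff gives 3:1 — matching the data. So both parents are heterozygous (Ff × Ff).
Parent genotypes: Ff × Ff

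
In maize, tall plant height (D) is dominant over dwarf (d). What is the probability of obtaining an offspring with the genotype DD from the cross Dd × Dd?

Punnett square for Dd × Dd:
Offspring genotypes: 1 DD, 2 Dd, 1 dd
Total offspring: 4
Count with target: 1
Probability: 1/4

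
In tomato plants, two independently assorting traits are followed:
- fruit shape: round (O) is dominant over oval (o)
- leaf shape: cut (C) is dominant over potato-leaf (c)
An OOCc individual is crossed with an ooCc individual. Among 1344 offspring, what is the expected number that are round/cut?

Dihybrid cross OOCc × ooCc — consider each gene separately:
fruit shape: OO × oo → 4 Oo → 4 O_ (out of 4)
leaf shape: Cc × Cc → 1 CC, 2 Cc, 1 cc → 3 C_ : 1 cc (out of 4)
Combine (counts out of 4 × 4 = 16): round/cut (O_C_) = 4×3 = 12; round/potato-leaf (O_cc) = 4×1 = 4
Phenotype counts (out of 16): 12 round/cut, 4 round/potato-leaf
round/cut: 12 out of 16 → fraction 3/4
Expected count = 3/4 × 1344 = 1008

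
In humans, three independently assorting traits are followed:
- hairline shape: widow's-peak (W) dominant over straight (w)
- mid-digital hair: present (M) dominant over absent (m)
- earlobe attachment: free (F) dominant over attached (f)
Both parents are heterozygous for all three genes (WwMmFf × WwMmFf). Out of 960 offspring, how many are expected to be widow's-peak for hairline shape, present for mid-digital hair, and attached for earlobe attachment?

Trihybrid cross: WwMmFf × WwMmFf
Each trait segregates independently with a 3:1 phenotypic ratio, so each gene contributes 3/4 (dominant) or 1/4 (recessive).
Target: widow's-peak (hairline shape), present (mid-digital hair), attached (earlobe attachment)
Probability = product of independent per-trait probabilities
= 3/4 × 3/4 × 1/4 = 9/64
Expected count = 9/64 × 960 = 135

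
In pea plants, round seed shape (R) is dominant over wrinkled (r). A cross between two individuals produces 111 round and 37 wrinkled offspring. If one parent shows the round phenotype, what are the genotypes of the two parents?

Observed offspring: 111 round, 37 wrinkled
The observed ratio simplifies to 3:1. Wrinkled (rr) offspring appear, so each parent must contribute one r allele. The parent stated to show round carries R, so it is Rr. The other parent is then either Rr or rr: Rr × rr would give a 1:1 split, whereas Rr × Rr gives 3:1 — matching the data. So both parents are heterozygous (Rr × Rr).
Parent genotypes: Rr × Rr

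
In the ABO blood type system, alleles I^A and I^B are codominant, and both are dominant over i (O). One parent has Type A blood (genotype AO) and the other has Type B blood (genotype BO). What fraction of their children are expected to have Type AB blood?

Cross: AO × BO
Possible offspring genotypes: 1 AB, 1 AO, 1 BO, 1 OO
Blood type counts: 1 Type AB, 1 Type A, 1 Type B, 1 Type O
Probability of Type AB: 1/4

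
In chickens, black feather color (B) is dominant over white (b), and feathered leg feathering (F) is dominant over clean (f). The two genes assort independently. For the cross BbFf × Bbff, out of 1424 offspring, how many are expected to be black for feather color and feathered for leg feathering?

Dihybrid cross BbFf × Bbff — consider each gene separately:
feather color: Bb × Bb → 1 BB, 2 Bb, 1 bb → 3 B_ : 1 bb (out of 4)
leg feathering: Ff × ff → 2 Ff, 2 ff → 2 F_ : 2 ff (out of 4)
Looking for: black (B_) and feathered (F_)
P(black) = 3/4, P(feathered) = 2/4
P(both) = 3/4 × 2/4 = 6/16 = 3/8
Expected count = 3/8 × 1424 = 534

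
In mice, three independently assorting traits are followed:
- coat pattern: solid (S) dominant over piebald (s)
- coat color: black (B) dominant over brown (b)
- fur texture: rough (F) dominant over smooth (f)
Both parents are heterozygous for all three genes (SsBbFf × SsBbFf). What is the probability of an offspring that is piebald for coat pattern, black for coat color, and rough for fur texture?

Trihybrid cross: SsBbFf × SsBbFf
Each trait segregates independently with a 3:1 phenotypic ratio, so each gene contributes 3/4 (dominant) or 1/4 (recessive).
Target: piebald (coat pattern), black (coat color), rough (fur texture)
Probability = product of independent per-trait probabilities
= 1/4 × 3/4 × 3/4 = 9/64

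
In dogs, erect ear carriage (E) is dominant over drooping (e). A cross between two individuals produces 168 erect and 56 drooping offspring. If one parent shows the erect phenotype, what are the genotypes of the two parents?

Observed offspring: 168 erect, 56 drooping
The observed ratio simplifies to 3:1. Drooping (ee) offspring appear, so each parent must contribute one e allele. The parent stated to show erect carries E, so it is Ee. The other parent is then either Ee or ee: Ee × ee would give a 1:1 split, whereas Ee × Ee gives 3:1 — matching the data. So both parents are heterozygous (Ee × Ee).
Parent genotypes: Ee × Ee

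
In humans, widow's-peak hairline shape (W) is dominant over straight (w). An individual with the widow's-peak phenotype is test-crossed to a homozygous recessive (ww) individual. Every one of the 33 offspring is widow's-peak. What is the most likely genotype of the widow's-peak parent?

Test cross: ? × ww
All offspring are widow's-peak.
If the unknown parent were heterozygous (Ww), about half of 33 offspring would be straight; none are. The unknown parent is most likely homozygous dominant (WW).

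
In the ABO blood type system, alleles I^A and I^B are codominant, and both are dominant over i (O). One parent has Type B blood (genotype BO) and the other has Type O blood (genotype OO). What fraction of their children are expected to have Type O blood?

Cross: BO × OO
Possible offspring genotypes: 2 BO, 2 OO
Blood type counts: 2 Type B, 2 Type O
Probability of Type O: 2/4 = 1/2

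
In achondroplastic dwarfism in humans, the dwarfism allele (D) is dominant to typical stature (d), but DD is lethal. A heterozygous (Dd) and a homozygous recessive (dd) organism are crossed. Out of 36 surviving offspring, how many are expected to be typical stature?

Cross: Dd × dd
Punnett square offspring (before lethality): 2 Dd, 2 dd
No DD offspring are produced in this cross.
typical stature: 2 out of 4 → fraction 1/2
Expected count = 1/2 × 36 = 18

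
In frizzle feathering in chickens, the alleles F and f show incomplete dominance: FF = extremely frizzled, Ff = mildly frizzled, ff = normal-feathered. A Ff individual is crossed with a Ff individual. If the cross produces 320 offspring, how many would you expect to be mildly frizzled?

Punnett square for Ff × Ff:
Offspring genotypes: 1 FF, 2 Ff, 1 ff
Phenotype counts: 1 extremely frizzled, 2 mildly frizzled, 1 normal-feathered
mildly frizzled: 2 out of 4 → fraction 1/2
Expected count = 1/2 × 320 = 160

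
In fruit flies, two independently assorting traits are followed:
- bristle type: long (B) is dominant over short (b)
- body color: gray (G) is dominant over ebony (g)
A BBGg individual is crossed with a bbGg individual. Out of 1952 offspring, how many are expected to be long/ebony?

Dihybrid cross BBGg × bbGg — consider each gene separately:
bristle type: BB × bb → 4 Bb → 4 B_ (out of 4)
body color: Gg × Gg → 1 GG, 2 Gg, 1 gg → 3 G_ : 1 gg (out of 4)
Combine (counts out of 4 × 4 = 16): long/gray (B_G_) = 4×3 = 12; long/ebony (B_gg) = 4×1 = 4
Phenotype counts (out of 16): 12 long/gray, 4 long/ebony
long/ebony: 4 out of 16 → fraction 1/4
Expected count = 1/4 × 1952 = 488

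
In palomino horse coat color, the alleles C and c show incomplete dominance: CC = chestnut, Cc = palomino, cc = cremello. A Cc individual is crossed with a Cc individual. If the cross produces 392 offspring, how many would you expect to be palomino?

Punnett square for Cc × Cc:
Offspring genotypes: 1 CC, 2 Cc, 1 cc
Phenotype counts: 1 chestnut, 2 palomino, 1 cremello
palomino: 2 out of 4 → fraction 1/2
Expected count = 1/2 × 392 = 196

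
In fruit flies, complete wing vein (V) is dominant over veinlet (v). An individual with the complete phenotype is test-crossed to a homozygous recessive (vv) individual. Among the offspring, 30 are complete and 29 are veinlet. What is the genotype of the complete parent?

Test cross: ? × vv
Offspring: 30 complete, 29 veinlet — approximately 1:1.
A 1:1 ratio in a test cross indicates the unknown parent is heterozygous (Vv).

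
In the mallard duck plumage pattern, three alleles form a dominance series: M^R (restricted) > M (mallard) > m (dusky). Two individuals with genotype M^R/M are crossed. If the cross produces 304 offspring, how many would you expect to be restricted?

Cross: M^R/M × M^R/M
Allele dominance: M^R > M > m
Offspring genotypes: 1 M^R/M^R, 2 M^R/M, 1 M/M
Phenotype counts: 3 restricted, 1 mallard
restricted: 3 out of 4 → fraction 3/4
Expected count = 3/4 × 304 = 228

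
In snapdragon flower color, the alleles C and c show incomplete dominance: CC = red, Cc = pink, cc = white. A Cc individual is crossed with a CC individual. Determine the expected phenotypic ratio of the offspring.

Punnett square for Cc × CC:
Offspring genotypes: 2 CC, 2 Cc
Phenotype counts: 2 red, 2 pink
Ratio: 1 red : 1 pink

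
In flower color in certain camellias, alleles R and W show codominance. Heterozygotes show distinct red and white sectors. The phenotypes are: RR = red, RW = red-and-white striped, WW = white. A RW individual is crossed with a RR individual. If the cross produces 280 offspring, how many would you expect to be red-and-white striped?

Punnett square for RW × RR:
Offspring genotypes: 2 RR, 2 RW
Phenotype counts: 2 red, 2 red-and-white striped
red-and-white striped: 2 out of 4 → fraction 1/2
Expected count = 1/2 × 280 = 140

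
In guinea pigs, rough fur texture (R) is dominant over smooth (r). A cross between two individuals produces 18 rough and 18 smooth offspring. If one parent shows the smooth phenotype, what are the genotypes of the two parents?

Observed offspring: 18 rough, 18 smooth
The observed ratio simplifies to 1:1. One parent shows smooth, so its genotype must be rr. A 1:1 offspring split requires the other parent to be heterozygous (Rr).
Parent genotypes: rr × Rr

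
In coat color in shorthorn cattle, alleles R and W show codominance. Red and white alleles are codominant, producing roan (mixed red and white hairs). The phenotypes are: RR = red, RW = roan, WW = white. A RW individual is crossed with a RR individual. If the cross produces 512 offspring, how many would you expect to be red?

Punnett square for RW × RR:
Offspring genotypes: 2 RR, 2 RW
Phenotype counts: 2 red, 2 roan
red: 2 out of 4 → fraction 1/2
Expected count = 1/2 × 512 = 256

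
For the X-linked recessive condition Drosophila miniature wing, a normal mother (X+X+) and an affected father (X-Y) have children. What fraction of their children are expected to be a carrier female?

Cross: X+X+ × X-Y
Offspring: 2 X+X-, 2 X+Y
Probability of a carrier female: 2/4 = 1/2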